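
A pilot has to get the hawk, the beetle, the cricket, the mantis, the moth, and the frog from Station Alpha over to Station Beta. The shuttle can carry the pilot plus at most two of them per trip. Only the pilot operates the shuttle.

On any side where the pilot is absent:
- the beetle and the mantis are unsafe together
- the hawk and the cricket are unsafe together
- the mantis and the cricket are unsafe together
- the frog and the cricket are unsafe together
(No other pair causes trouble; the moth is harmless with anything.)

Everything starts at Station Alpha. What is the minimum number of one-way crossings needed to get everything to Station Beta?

Counting alone: the pilot can take at most 2 across per trip to Station Beta, so moving all 6 needs at least 3 loaded trips out, with a return between consecutive ones — at least 5 crossings.
The safety rule pushes this higher. Following every safe sequence of crossings, the most of the 6 that can be at Station Beta as the shuttle arrives there on crossing 5 is 5 — never all 6.
So no plan with fewer than 7 crossings exists, and this one achieves 7:
1. Pilot goes to Station Beta with the beetle and the cricket.
2. Pilot goes back to Station Alpha alone.
3. Pilot goes to Station Beta with the moth.
4. Pilot goes back to Station Alpha alone.
5. Pilot goes to Station Beta with the frog and the hawk.
6. Pilot goes back to Station Alpha with the cricket.
7. Pilot goes to Station Beta with the cricket and the mantis.

7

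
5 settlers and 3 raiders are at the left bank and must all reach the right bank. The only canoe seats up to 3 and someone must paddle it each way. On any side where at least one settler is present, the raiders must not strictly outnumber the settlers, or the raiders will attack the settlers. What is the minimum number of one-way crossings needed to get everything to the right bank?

7

Counting alone: each trip to the right bank takes at most 3 across and each return brings at least 1 back, so after t trips out (and t−1 returns) at most 3t − (t−1) of the 8 are across; that first reaches 8 at t = 4, so at least 7 crossings are needed.
The plan below uses exactly 7 crossings, so it is optimal:
1. 2 raiders → the right bank.  (the left bank: 5S 1R; the right bank: 0S 2R)
2. 1 raider ← the left bank.  (the left bank: 5S 2R; the right bank: 0S 1R)
3. 2 settlers and 1 raider → the right bank.  (the left bank: 3S 1R; the right bank: 2S 2R)
4. 1 raider ← the left bank.  (the left bank: 3S 2R; the right bank: 2S 1R)
5. 1 settler and 2 raiders → the right bank.  (the left bank: 2S 0R; the right bank: 3S 3R)
6. 1 raider ← the left bank.  (the left bank: 2S 1R; the right bank: 3S 2R)
7. 2 settlers and 1 raider → the right bank.  (the left bank: 0S 0R; the right bank: 5S 3R)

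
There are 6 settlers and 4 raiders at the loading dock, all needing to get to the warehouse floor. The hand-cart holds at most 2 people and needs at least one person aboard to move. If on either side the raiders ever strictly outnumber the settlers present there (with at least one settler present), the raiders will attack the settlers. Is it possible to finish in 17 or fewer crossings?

Yes — this plan uses 17 crossings (≤ 17):
1. 2 raiders → the warehouse floor.  (the loading dock: 6S 2R; the warehouse floor: 0S 2R)
2. 1 raider ← the loading dock.  (the loading dock: 6S 3R; the warehouse floor: 0S 1R)
3. 2 raiders → the warehouse floor.  (the loading dock: 6S 1R; the warehouse floor: 0S 3R)
4. 1 raider ← the loading dock.  (the loading dock: 6S 2R; the warehouse floor: 0S 2R)
5. 2 settlers → the warehouse floor.  (the loading dock: 4S 2R; the warehouse floor: 2S 2R)
6. 1 raider ← the loading dock.  (the loading dock: 4S 3R; the warehouse floor: 2S 1R)
7. 1 settler and 1 raider → the warehouse floor.  (the loading dock: 3S 2R; the warehouse floor: 3S 2R)
8. 1 raider ← the loading dock.  (the loading dock: 3S 3R; the warehouse floor: 3S 1R)
9. 2 raiders → the warehouse floor.  (the loading dock: 3S 1R; the warehouse floor: 3S 3R)
10. 1 raider ← the loading dock.  (the loading dock: 3S 2R; the warehouse floor: 3S 2R)
11. 1 settler and 1 raider → the warehouse floor.  (the loading dock: 2S 1R; the warehouse floor: 4S 3R)
12. 1 raider ← the loading dock.  (the loading dock: 2S 2R; the warehouse floor: 4S 2R)
13. 2 raiders → the warehouse floor.  (the loading dock: 2S 0R; the warehouse floor: 4S 4R)
14. 1 raider ← the loading dock.  (the loading dock: 2S 1R; the warehouse floor: 4S 3R)
15. 1 settler and 1 raider → the warehouse floor.  (the loading dock: 1S 0R; the warehouse floor: 5S 4R)
16. 1 raider ← the loading dock.  (the loading dock: 1S 1R; the warehouse floor: 5S 3R)
17. 1 settler and 1 raider → the warehouse floor.  (the loading dock: 0S 0R; the warehouse floor: 6S 4R)

Yes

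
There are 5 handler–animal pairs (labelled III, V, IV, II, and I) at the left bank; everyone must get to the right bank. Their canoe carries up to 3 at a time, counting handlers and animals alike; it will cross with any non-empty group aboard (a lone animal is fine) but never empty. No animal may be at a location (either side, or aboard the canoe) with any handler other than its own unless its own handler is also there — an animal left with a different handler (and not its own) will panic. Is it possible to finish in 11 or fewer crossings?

Yes

Yes — this plan uses 11 crossings (≤ 11):
1. animal III and handler III cross → the right bank.
2. handler III crosses ← the left bank.
3. animal II, animal IV, and animal V cross → the right bank.
4. animal III crosses ← the left bank.
5. handler II, handler IV, and handler V cross → the right bank.
6. animal V and handler V cross ← the left bank.
7. handler I, handler III, and handler V cross → the right bank.
8. animal IV crosses ← the left bank.
9. animal III and animal V cross → the right bank.
10. animal III crosses ← the left bank.
11. animal I, animal III, and animal IV cross → the right bank.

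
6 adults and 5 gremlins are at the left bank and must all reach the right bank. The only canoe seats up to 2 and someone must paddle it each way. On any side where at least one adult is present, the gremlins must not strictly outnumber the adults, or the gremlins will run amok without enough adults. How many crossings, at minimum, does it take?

Counting alone: each trip to the right bank takes at most 2 across and each return brings at least 1 back, so after t trips out (and t−1 returns) at most 2t − (t−1) of the 11 are across; that first reaches 11 at t = 10, so at least 19 crossings are needed.
The plan below uses exactly 19 crossings, so it is optimal:
1. 2 gremlins → the right bank.  (the left bank: 6A 3G; the right bank: 0A 2G)
2. 1 gremlin ← the left bank.  (the left bank: 6A 4G; the right bank: 0A 1G)
3. 2 gremlins → the right bank.  (the left bank: 6A 2G; the right bank: 0A 3G)
4. 1 gremlin ← the left bank.  (the left bank: 6A 3G; the right bank: 0A 2G)
5. 2 adults → the right bank.  (the left bank: 4A 3G; the right bank: 2A 2G)
6. 1 gremlin ← the left bank.  (the left bank: 4A 4G; the right bank: 2A 1G)
7. 1 adult and 1 gremlin → the right bank.  (the left bank: 3A 3G; the right bank: 3A 2G)
8. 1 adult ← the left bank.  (the left bank: 4A 3G; the right bank: 2A 2G)
9. 1 adult and 1 gremlin → the right bank.  (the left bank: 3A 2G; the right bank: 3A 3G)
10. 1 gremlin ← the left bank.  (the left bank: 3A 3G; the right bank: 3A 2G)
11. 1 adult and 1 gremlin → the right bank.  (the left bank: 2A 2G; the right bank: 4A 3G)
12. 1 adult ← the left bank.  (the left bank: 3A 2G; the right bank: 3A 3G)
13. 1 adult and 1 gremlin → the right bank.  (the left bank: 2A 1G; the right bank: 4A 4G)
14. 1 gremlin ← the left bank.  (the left bank: 2A 2G; the right bank: 4A 3G)
15. 1 adult and 1 gremlin → the right bank.  (the left bank: 1A 1G; the right bank: 5A 4G)
16. 1 adult ← the left bank.  (the left bank: 2A 1G; the right bank: 4A 4G)
17. 1 adult and 1 gremlin → the right bank.  (the left bank: 1A 0G; the right bank: 5A 5G)
18. 1 gremlin ← the left bank.  (the left bank: 1A 1G; the right bank: 5A 4G)
19. 1 adult and 1 gremlin → the right bank.  (the left bank: 0A 0G; the right bank: 6A 5G)

19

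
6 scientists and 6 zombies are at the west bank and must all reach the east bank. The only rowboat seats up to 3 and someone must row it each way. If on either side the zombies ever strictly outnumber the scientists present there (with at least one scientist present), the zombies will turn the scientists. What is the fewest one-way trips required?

Following every safe sequence of crossings from the start, the most of the 12 that can be at the east bank as the rowboat arrives there on crossings 1, 3, 5 is 3, 5, 6 respectively; the best ever achieved is 6 of 12.
From crossing 7 on, no configuration arises that was not already reachable earlier: only 17 distinct safe configurations (who is on which side, and where the rowboat is) can ever be reached, none of them has everyone across, and every continuation just revisits them. They are: 0 scientists + 0 zombies across (rowboat back at the start); 0 scientists + 1 zombie across (rowboat there); 0 scientists + 1 zombie across (rowboat back at the start); 0 scientists + 2 zombies across (rowboat there); 0 scientists + 2 zombies across (rowboat back at the start); 0 scientists + 3 zombies across (rowboat there); 0 scientists + 3 zombies across (rowboat back at the start); 0 scientists + 4 zombies across (rowboat there); 0 scientists + 4 zombies across (rowboat back at the start); 0 scientists + 5 zombies across (rowboat there); 0 scientists + 5 zombies across (rowboat back at the start); 0 scientists + 6 zombies across (rowboat there); 1 scientist + 1 zombie across (rowboat there); 1 scientist + 1 zombie across (rowboat back at the start); 2 scientists + 2 zombies across (rowboat there); 2 scientists + 2 zombies across (rowboat back at the start); 3 scientists + 3 zombies across (rowboat there). So no valid plan exists.

impossible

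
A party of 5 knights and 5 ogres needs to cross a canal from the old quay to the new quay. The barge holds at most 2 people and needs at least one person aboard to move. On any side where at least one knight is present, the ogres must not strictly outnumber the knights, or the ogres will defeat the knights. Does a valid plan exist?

Following every safe sequence of crossings from the start, the most of the 10 that can be at the new quay as the barge arrives there on crossings 1, 3, 5, 7 is 2, 3, 4, 5 respectively; the best ever achieved is 5 of 10.
From crossing 9 on, no configuration arises that was not already reachable earlier: only 13 distinct safe configurations (who is on which side, and where the barge is) can ever be reached, none of them has everyone across, and every continuation just revisits them. They are: 0 knights + 0 ogres across (barge back at the start); 0 knights + 1 ogre across (barge there); 0 knights + 1 ogre across (barge back at the start); 0 knights + 2 ogres across (barge there); 0 knights + 2 ogres across (barge back at the start); 0 knights + 3 ogres across (barge there); 0 knights + 3 ogres across (barge back at the start); 0 knights + 4 ogres across (barge there); 0 knights + 4 ogres across (barge back at the start); 0 knights + 5 ogres across (barge there); 1 knight + 1 ogre across (barge there); 1 knight + 1 ogre across (barge back at the start); 2 knights + 2 ogres across (barge there). So no valid plan exists.

No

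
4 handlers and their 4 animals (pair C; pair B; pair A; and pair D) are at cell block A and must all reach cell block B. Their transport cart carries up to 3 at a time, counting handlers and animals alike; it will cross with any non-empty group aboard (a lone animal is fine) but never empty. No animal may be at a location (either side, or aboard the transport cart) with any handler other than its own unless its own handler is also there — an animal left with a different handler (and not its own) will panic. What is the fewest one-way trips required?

Counting alone: each trip to cell block B takes at most 3 across and each return brings at least 1 back, so after t trips out (and t−1 returns) at most 3t − (t−1) of the 8 are across; that first reaches 8 at t = 4, so at least 7 crossings are needed.
The safety rule pushes this higher. Following every safe sequence of crossings, the most of the 8 that can be at cell block B as the transport cart arrives there on crossing 7 is 7 — never all 8.
So no plan with fewer than 9 crossings exists, and this one achieves 9:
1. animal C and handler C cross → cell block B.
2. handler C crosses ← cell block A.
3. animal B, handler B, and handler C cross → cell block B.
4. animal C and handler C cross ← cell block A.
5. handler A, handler C, and handler D cross → cell block B.
6. animal B crosses ← cell block A.
7. animal B and animal C cross → cell block B.
8. animal C crosses ← cell block A.
9. animal A, animal C, and animal D cross → cell block B.

9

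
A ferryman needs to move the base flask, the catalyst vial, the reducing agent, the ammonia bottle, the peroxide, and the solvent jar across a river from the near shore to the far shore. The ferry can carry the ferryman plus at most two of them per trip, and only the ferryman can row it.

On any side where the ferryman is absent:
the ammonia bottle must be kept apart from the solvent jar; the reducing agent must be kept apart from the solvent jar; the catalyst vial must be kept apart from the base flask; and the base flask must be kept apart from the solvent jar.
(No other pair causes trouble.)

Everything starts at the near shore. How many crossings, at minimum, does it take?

Counting alone: the ferryman can take at most 2 across per trip to the far shore, so moving all 6 needs at least 3 loaded trips out, with a return between consecutive ones — at least 5 crossings.
The safety rule pushes this higher. Following every safe sequence of crossings, the most of the 6 that can be at the far shore as the ferry arrives there on crossing 5 is 5 — never all 6.
So no plan with fewer than 7 crossings exists, and this one achieves 7:
1. Ferryman goes to the far shore with the base flask and the solvent jar.
2. Ferryman goes back to the near shore with the base flask.
3. Ferryman goes to the far shore with the base flask and the reducing agent.
4. Ferryman goes back to the near shore with the solvent jar.
5. Ferryman goes to the far shore with the ammonia bottle and the peroxide.
6. Ferryman goes back to the near shore alone.
7. Ferryman goes to the far shore with the catalyst vial and the solvent jar.

7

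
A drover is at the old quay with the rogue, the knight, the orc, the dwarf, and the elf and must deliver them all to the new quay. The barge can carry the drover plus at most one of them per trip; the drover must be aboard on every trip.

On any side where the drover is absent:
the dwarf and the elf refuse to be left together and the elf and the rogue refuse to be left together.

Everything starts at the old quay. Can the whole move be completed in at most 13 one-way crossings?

Yes

Yes — this plan uses 11 crossings (≤ 13):
1. Drover goes to the new quay with the elf.
2. Drover goes back to the old quay alone.
3. Drover goes to the new quay with the rogue.
4. Drover goes back to the old quay with the elf.
5. Drover goes to the new quay with the dwarf.
6. Drover goes back to the old quay alone.
7. Drover goes to the new quay with the knight.
8. Drover goes back to the old quay alone.
9. Drover goes to the new quay with the orc.
10. Drover goes back to the old quay alone.
11. Drover goes to the new quay with the elf.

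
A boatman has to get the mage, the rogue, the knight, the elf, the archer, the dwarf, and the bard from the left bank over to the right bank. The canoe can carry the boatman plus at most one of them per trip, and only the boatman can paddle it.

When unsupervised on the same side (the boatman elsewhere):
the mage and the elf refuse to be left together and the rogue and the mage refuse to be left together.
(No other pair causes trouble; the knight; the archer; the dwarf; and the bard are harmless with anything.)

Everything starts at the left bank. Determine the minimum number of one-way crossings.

15

Counting alone: the boatman can take at most 1 across per trip to the right bank, so moving all 7 needs at least 7 loaded trips out, with a return between consecutive ones — at least 13 crossings.
The safety rule pushes this higher. Following every safe sequence of crossings, the most of the 7 that can be at the right bank as the canoe arrives there on crossing 13 is 6 — never all 7.
So no plan with fewer than 15 crossings exists, and this one achieves 15:
1. Boatman goes to the right bank with the mage.  [the left bank: the archer, the bard, the dwarf, the elf, the knight, the rogue | the right bank: the mage]
2. Boatman goes back to the left bank alone.  [the left bank: the archer, the bard, the dwarf, the elf, the knight, the rogue | the right bank: the mage]
3. Boatman goes to the right bank with the rogue.  [the left bank: the archer, the bard, the dwarf, the elf, the knight | the right bank: the mage, the rogue]
4. Boatman goes back to the left bank with the mage.  [the left bank: the archer, the bard, the dwarf, the elf, the knight, the mage | the right bank: the rogue]
5. Boatman goes to the right bank with the elf.  [the left bank: the archer, the bard, the dwarf, the knight, the mage | the right bank: the elf, the rogue]
6. Boatman goes back to the left bank alone.  [the left bank: the archer, the bard, the dwarf, the knight, the mage | the right bank: the elf, the rogue]
7. Boatman goes to the right bank with the knight.  [the left bank: the archer, the bard, the dwarf, the mage | the right bank: the elf, the knight, the rogue]
8. Boatman goes back to the left bank alone.  [the left bank: the archer, the bard, the dwarf, the mage | the right bank: the elf, the knight, the rogue]
9. Boatman goes to the right bank with the archer.  [the left bank: the bard, the dwarf, the mage | the right bank: the archer, the elf, the knight, the rogue]
10. Boatman goes back to the left bank alone.  [the left bank: the bard, the dwarf, the mage | the right bank: the archer, the elf, the knight, the rogue]
11. Boatman goes to the right bank with the dwarf.  [the left bank: the bard, the mage | the right bank: the archer, the dwarf, the elf, the knight, the rogue]
12. Boatman goes back to the left bank alone.  [the left bank: the bard, the mage | the right bank: the archer, the dwarf, the elf, the knight, the rogue]
13. Boatman goes to the right bank with the bard.  [the left bank: the mage | the right bank: the archer, the bard, the dwarf, the elf, the knight, the rogue]
14. Boatman goes back to the left bank alone.  [the left bank: the mage | the right bank: the archer, the bard, the dwarf, the elf, the knight, the rogue]
15. Boatman goes to the right bank with the mage.  [the left bank: — | the right bank: the archer, the bard, the dwarf, the elf, the knight, the mage, the rogue]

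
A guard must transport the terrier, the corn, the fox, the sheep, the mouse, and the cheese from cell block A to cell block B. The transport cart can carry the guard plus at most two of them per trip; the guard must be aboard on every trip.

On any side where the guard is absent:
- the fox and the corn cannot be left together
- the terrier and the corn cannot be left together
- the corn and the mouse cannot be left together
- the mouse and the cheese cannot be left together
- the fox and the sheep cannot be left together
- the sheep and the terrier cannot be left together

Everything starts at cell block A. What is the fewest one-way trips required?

Whatever the first load, the items left behind include a forbidden pair without the guard. No opening move is safe, so no plan exists.

impossible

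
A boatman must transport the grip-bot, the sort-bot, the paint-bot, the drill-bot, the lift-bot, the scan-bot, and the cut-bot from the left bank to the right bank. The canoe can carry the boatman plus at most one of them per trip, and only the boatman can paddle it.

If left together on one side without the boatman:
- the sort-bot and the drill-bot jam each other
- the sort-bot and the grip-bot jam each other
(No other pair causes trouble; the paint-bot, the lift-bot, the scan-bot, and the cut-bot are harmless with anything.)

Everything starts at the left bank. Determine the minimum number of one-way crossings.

15

Counting alone: the boatman can take at most 1 across per trip to the right bank, so moving all 7 needs at least 7 loaded trips out, with a return between consecutive ones — at least 13 crossings.
The safety rule pushes this higher. Following every safe sequence of crossings, the most of the 7 that can be at the right bank as the canoe arrives there on crossing 13 is 6 — never all 7.
So no plan with fewer than 15 crossings exists, and this one achieves 15:
1. Boatman goes to the right bank with the sort-bot.  [the left bank: the cut-bot, the drill-bot, the grip-bot, the lift-bot, the paint-bot, the scan-bot | the right bank: the sort-bot]
2. Boatman goes back to the left bank alone.  [the left bank: the cut-bot, the drill-bot, the grip-bot, the lift-bot, the paint-bot, the scan-bot | the right bank: the sort-bot]
3. Boatman goes to the right bank with the grip-bot.  [the left bank: the cut-bot, the drill-bot, the lift-bot, the paint-bot, the scan-bot | the right bank: the grip-bot, the sort-bot]
4. Boatman goes back to the left bank with the sort-bot.  [the left bank: the cut-bot, the drill-bot, the lift-bot, the paint-bot, the scan-bot, the sort-bot | the right bank: the grip-bot]
5. Boatman goes to the right bank with the drill-bot.  [the left bank: the cut-bot, the lift-bot, the paint-bot, the scan-bot, the sort-bot | the right bank: the drill-bot, the grip-bot]
6. Boatman goes back to the left bank alone.  [the left bank: the cut-bot, the lift-bot, the paint-bot, the scan-bot, the sort-bot | the right bank: the drill-bot, the grip-bot]
7. Boatman goes to the right bank with the paint-bot.  [the left bank: the cut-bot, the lift-bot, the scan-bot, the sort-bot | the right bank: the drill-bot, the grip-bot, the paint-bot]
8. Boatman goes back to the left bank alone.  [the left bank: the cut-bot, the lift-bot, the scan-bot, the sort-bot | the right bank: the drill-bot, the grip-bot, the paint-bot]
9. Boatman goes to the right bank with the lift-bot.  [the left bank: the cut-bot, the scan-bot, the sort-bot | the right bank: the drill-bot, the grip-bot, the lift-bot, the paint-bot]
10. Boatman goes back to the left bank alone.  [the left bank: the cut-bot, the scan-bot, the sort-bot | the right bank: the drill-bot, the grip-bot, the lift-bot, the paint-bot]
11. Boatman goes to the right bank with the scan-bot.  [the left bank: the cut-bot, the sort-bot | the right bank: the drill-bot, the grip-bot, the lift-bot, the paint-bot, the scan-bot]
12. Boatman goes back to the left bank alone.  [the left bank: the cut-bot, the sort-bot | the right bank: the drill-bot, the grip-bot, the lift-bot, the paint-bot, the scan-bot]
13. Boatman goes to the right bank with the cut-bot.  [the left bank: the sort-bot | the right bank: the cut-bot, the drill-bot, the grip-bot, the lift-bot, the paint-bot, the scan-bot]
14. Boatman goes back to the left bank alone.  [the left bank: the sort-bot | the right bank: the cut-bot, the drill-bot, the grip-bot, the lift-bot, the paint-bot, the scan-bot]
15. Boatman goes to the right bank with the sort-bot.  [the left bank: — | the right bank: the cut-bot, the drill-bot, the grip-bot, the lift-bot, the paint-bot, the scan-bot, the sort-bot]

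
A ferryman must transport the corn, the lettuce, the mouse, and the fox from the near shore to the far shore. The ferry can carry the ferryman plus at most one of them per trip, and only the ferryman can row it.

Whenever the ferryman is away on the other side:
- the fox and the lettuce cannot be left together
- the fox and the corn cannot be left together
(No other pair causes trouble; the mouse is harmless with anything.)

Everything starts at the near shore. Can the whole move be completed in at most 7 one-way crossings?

Counting alone: the ferryman can take at most 1 across per trip to the far shore, so moving all 4 needs at least 4 loaded trips out, with a return between consecutive ones — at least 7 crossings.
The safety rule pushes this higher. Following every safe sequence of crossings, the most of the 4 that can be at the far shore as the ferry arrives there on crossing 7 is 3 — never all 4.
So the move cannot be finished within 7 crossings. (The shortest complete plan takes 9:)
1. Ferryman goes to the far shore with the fox.  [the near shore: the corn, the lettuce, the mouse | the far shore: the fox]
2. Ferryman goes back to the near shore alone.  [the near shore: the corn, the lettuce, the mouse | the far shore: the fox]
3. Ferryman goes to the far shore with the corn.  [the near shore: the lettuce, the mouse | the far shore: the corn, the fox]
4. Ferryman goes back to the near shore with the fox.  [the near shore: the fox, the lettuce, the mouse | the far shore: the corn]
5. Ferryman goes to the far shore with the lettuce.  [the near shore: the fox, the mouse | the far shore: the corn, the lettuce]
6. Ferryman goes back to the near shore alone.  [the near shore: the fox, the mouse | the far shore: the corn, the lettuce]
7. Ferryman goes to the far shore with the mouse.  [the near shore: the fox | the far shore: the corn, the lettuce, the mouse]
8. Ferryman goes back to the near shore alone.  [the near shore: the fox | the far shore: the corn, the lettuce, the mouse]
9. Ferryman goes to the far shore with the fox.  [the near shore: — | the far shore: the corn, the fox, the lettuce, the mouse]

No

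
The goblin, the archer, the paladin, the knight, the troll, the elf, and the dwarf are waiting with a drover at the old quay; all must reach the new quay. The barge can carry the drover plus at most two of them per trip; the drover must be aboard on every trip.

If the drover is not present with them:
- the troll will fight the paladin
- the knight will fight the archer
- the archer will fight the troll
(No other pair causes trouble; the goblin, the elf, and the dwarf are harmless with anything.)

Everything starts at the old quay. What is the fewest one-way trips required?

7

Counting alone: the drover can take at most 2 across per trip to the new quay, so moving all 7 needs at least 4 loaded trips out, with a return between consecutive ones — at least 7 crossings.
The plan below uses exactly 7 crossings, so it is optimal:
1. Drover goes to the new quay with the archer and the paladin.  [the old quay: the dwarf, the elf, the goblin, the knight, the troll | the new quay: the archer, the paladin]
2. Drover goes back to the old quay alone.  [the old quay: the dwarf, the elf, the goblin, the knight, the troll | the new quay: the archer, the paladin]
3. Drover goes to the new quay with the goblin.  [the old quay: the dwarf, the elf, the knight, the troll | the new quay: the archer, the goblin, the paladin]
4. Drover goes back to the old quay alone.  [the old quay: the dwarf, the elf, the knight, the troll | the new quay: the archer, the goblin, the paladin]
5. Drover goes to the new quay with the dwarf and the elf.  [the old quay: the knight, the troll | the new quay: the archer, the dwarf, the elf, the goblin, the paladin]
6. Drover goes back to the old quay alone.  [the old quay: the knight, the troll | the new quay: the archer, the dwarf, the elf, the goblin, the paladin]
7. Drover goes to the new quay with the knight and the troll.  [the old quay: — | the new quay: the archer, the dwarf, the elf, the goblin, the knight, the paladin, the troll]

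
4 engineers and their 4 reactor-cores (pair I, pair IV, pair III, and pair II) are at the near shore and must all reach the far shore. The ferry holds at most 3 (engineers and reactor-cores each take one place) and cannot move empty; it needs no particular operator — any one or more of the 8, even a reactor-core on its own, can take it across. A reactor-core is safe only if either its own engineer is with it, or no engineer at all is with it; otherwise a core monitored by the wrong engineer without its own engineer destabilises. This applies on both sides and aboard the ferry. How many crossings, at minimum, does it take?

9

Counting alone: each trip to the far shore takes at most 3 across and each return brings at least 1 back, so after t trips out (and t−1 returns) at most 3t − (t−1) of the 8 are across; that first reaches 8 at t = 4, so at least 7 crossings are needed.
The safety rule pushes this higher. Following every safe sequence of crossings, the most of the 8 that can be at the far shore as the ferry arrives there on crossing 7 is 7 — never all 8.
So no plan with fewer than 9 crossings exists, and this one achieves 9:
1. engineer I and reactor-core I cross → the far shore.
2. engineer I crosses ← the near shore.
3. engineer I, engineer IV, and reactor-core IV cross → the far shore.
4. engineer I and reactor-core I cross ← the near shore.
5. engineer I, engineer II, and engineer III cross → the far shore.
6. reactor-core IV crosses ← the near shore.
7. reactor-core I and reactor-core IV cross → the far shore.
8. reactor-core I crosses ← the near shore.
9. reactor-core I, reactor-core II, and reactor-core III cross → the far shore.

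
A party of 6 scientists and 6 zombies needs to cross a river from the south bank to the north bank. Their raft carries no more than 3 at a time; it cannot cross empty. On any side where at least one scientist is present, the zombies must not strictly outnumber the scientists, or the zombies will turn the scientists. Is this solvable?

Following every safe sequence of crossings from the start, the most of the 12 that can be at the north bank as the raft arrives there on crossings 1, 3, 5 is 3, 5, 6 respectively; the best ever achieved is 6 of 12.
From crossing 7 on, no configuration arises that was not already reachable earlier: only 17 distinct safe configurations (who is on which side, and where the raft is) can ever be reached, none of them has everyone across, and every continuation just revisits them. They are: 0 scientists + 0 zombies across (raft back at the start); 0 scientists + 1 zombie across (raft there); 0 scientists + 1 zombie across (raft back at the start); 0 scientists + 2 zombies across (raft there); 0 scientists + 2 zombies across (raft back at the start); 0 scientists + 3 zombies across (raft there); 0 scientists + 3 zombies across (raft back at the start); 0 scientists + 4 zombies across (raft there); 0 scientists + 4 zombies across (raft back at the start); 0 scientists + 5 zombies across (raft there); 0 scientists + 5 zombies across (raft back at the start); 0 scientists + 6 zombies across (raft there); 1 scientist + 1 zombie across (raft there); 1 scientist + 1 zombie across (raft back at the start); 2 scientists + 2 zombies across (raft there); 2 scientists + 2 zombies across (raft back at the start); 3 scientists + 3 zombies across (raft there). So no valid plan exists.

No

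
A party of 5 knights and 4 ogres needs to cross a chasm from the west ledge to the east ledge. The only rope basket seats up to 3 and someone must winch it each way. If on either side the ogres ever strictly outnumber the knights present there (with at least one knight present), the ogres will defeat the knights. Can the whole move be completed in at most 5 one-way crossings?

No

Counting alone: each trip to the east ledge takes at most 3 across and each return brings at least 1 back, so after t trips out (and t−1 returns) at most 3t − (t−1) of the 9 are across; that first reaches 9 at t = 4, so at least 7 crossings are needed.
Since 5 < 7, 5 crossings cannot be enough. (The shortest complete plan in fact takes 7:)
1. 3 ogres → the east ledge.  (the west ledge: 5K 1O; the east ledge: 0K 3O)
2. 1 ogre ← the west ledge.  (the west ledge: 5K 2O; the east ledge: 0K 2O)
3. 3 knights → the east ledge.  (the west ledge: 2K 2O; the east ledge: 3K 2O)
4. 1 knight ← the west ledge.  (the west ledge: 3K 2O; the east ledge: 2K 2O)
5. 2 knights and 1 ogre → the east ledge.  (the west ledge: 1K 1O; the east ledge: 4K 3O)
6. 1 knight ← the west ledge.  (the west ledge: 2K 1O; the east ledge: 3K 3O)
7. 2 knights and 1 ogre → the east ledge.  (the west ledge: 0K 0O; the east ledge: 5K 4O)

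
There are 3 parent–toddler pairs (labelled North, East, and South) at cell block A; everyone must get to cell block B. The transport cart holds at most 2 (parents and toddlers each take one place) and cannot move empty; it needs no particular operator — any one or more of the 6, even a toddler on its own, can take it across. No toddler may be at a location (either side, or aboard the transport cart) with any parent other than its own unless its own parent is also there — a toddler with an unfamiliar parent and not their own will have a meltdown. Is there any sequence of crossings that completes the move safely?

Yes

1. parent North and toddler North cross → cell block B.
2. parent North crosses ← cell block A.
3. toddler East and toddler South cross → cell block B.
4. toddler North crosses ← cell block A.
5. parent East and parent South cross → cell block B.
6. parent East and toddler East cross ← cell block A.
7. parent East and parent North cross → cell block B.
8. toddler South crosses ← cell block A.
9. toddler East and toddler North cross → cell block B.
10. parent South crosses ← cell block A.
11. parent South and toddler South cross → cell block B.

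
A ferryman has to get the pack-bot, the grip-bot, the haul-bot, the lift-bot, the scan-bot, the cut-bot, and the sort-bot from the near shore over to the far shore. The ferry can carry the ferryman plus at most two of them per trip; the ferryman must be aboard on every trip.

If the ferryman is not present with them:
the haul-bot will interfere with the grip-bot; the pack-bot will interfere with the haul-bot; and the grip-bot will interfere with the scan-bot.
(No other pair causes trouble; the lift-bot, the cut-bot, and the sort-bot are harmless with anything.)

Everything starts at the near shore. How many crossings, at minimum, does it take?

7

Counting alone: the ferryman can take at most 2 across per trip to the far shore, so moving all 7 needs at least 4 loaded trips out, with a return between consecutive ones — at least 7 crossings.
The plan below uses exactly 7 crossings, so it is optimal:
1. Ferryman goes to the far shore with the grip-bot and the pack-bot.
2. Ferryman goes back to the near shore alone.
3. Ferryman goes to the far shore with the lift-bot.
4. Ferryman goes back to the near shore alone.
5. Ferryman goes to the far shore with the cut-bot and the sort-bot.
6. Ferryman goes back to the near shore alone.
7. Ferryman goes to the far shore with the haul-bot and the scan-bot.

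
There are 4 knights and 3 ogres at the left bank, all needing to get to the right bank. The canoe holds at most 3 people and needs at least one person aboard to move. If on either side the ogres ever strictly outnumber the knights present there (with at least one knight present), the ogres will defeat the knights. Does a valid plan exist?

Yes

1. 3 ogres → the right bank.  (the left bank: 4K 0O; the right bank: 0K 3O)
2. 1 ogre ← the left bank.  (the left bank: 4K 1O; the right bank: 0K 2O)
3. 3 knights → the right bank.  (the left bank: 1K 1O; the right bank: 3K 2O)
4. 1 knight ← the left bank.  (the left bank: 2K 1O; the right bank: 2K 2O)
5. 2 knights and 1 ogre → the right bank.  (the left bank: 0K 0O; the right bank: 4K 3O)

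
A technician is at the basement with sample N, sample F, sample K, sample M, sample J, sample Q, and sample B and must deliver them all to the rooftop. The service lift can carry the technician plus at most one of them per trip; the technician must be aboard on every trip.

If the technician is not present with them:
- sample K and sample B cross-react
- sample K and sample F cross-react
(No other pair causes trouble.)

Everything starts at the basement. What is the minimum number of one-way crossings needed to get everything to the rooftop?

Counting alone: the technician can take at most 1 across per trip to the rooftop, so moving all 7 needs at least 7 loaded trips out, with a return between consecutive ones — at least 13 crossings.
The safety rule pushes this higher. Following every safe sequence of crossings, the most of the 7 that can be at the rooftop as the service lift arrives there on crossing 13 is 6 — never all 7.
So no plan with fewer than 15 crossings exists, and this one achieves 15:
1. Technician goes to the rooftop with sample K.  [the basement: sample B, sample F, sample J, sample M, sample N, sample Q | the rooftop: sample K]
2. Technician goes back to the basement alone.  [the basement: sample B, sample F, sample J, sample M, sample N, sample Q | the rooftop: sample K]
3. Technician goes to the rooftop with sample N.  [the basement: sample B, sample F, sample J, sample M, sample Q | the rooftop: sample K, sample N]
4. Technician goes back to the basement alone.  [the basement: sample B, sample F, sample J, sample M, sample Q | the rooftop: sample K, sample N]
5. Technician goes to the rooftop with sample F.  [the basement: sample B, sample J, sample M, sample Q | the rooftop: sample F, sample K, sample N]
6. Technician goes back to the basement with sample K.  [the basement: sample B, sample J, sample K, sample M, sample Q | the rooftop: sample F, sample N]
7. Technician goes to the rooftop with sample B.  [the basement: sample J, sample K, sample M, sample Q | the rooftop: sample B, sample F, sample N]
8. Technician goes back to the basement alone.  [the basement: sample J, sample K, sample M, sample Q | the rooftop: sample B, sample F, sample N]
9. Technician goes to the rooftop with sample M.  [the basement: sample J, sample K, sample Q | the rooftop: sample B, sample F, sample M, sample N]
10. Technician goes back to the basement alone.  [the basement: sample J, sample K, sample Q | the rooftop: sample B, sample F, sample M, sample N]
11. Technician goes to the rooftop with sample J.  [the basement: sample K, sample Q | the rooftop: sample B, sample F, sample J, sample M, sample N]
12. Technician goes back to the basement alone.  [the basement: sample K, sample Q | the rooftop: sample B, sample F, sample J, sample M, sample N]
13. Technician goes to the rooftop with sample Q.  [the basement: sample K | the rooftop: sample B, sample F, sample J, sample M, sample N, sample Q]
14. Technician goes back to the basement alone.  [the basement: sample K | the rooftop: sample B, sample F, sample J, sample M, sample N, sample Q]
15. Technician goes to the rooftop with sample K.  [the basement: — | the rooftop: sample B, sample F, sample J, sample K, sample M, sample N, sample Q]

15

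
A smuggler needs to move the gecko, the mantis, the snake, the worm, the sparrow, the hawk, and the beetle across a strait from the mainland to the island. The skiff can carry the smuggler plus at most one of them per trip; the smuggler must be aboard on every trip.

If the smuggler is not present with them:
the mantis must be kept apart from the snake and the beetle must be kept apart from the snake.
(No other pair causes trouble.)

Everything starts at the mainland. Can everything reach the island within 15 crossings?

Yes — this plan uses 15 crossings (≤ 15):
1. Smuggler goes to the island with the snake.
2. Smuggler goes back to the mainland alone.
3. Smuggler goes to the island with the gecko.
4. Smuggler goes back to the mainland alone.
5. Smuggler goes to the island with the mantis.
6. Smuggler goes back to the mainland with the snake.
7. Smuggler goes to the island with the beetle.
8. Smuggler goes back to the mainland alone.
9. Smuggler goes to the island with the worm.
10. Smuggler goes back to the mainland alone.
11. Smuggler goes to the island with the sparrow.
12. Smuggler goes back to the mainland alone.
13. Smuggler goes to the island with the hawk.
14. Smuggler goes back to the mainland alone.
15. Smuggler goes to the island with the snake.

Yes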